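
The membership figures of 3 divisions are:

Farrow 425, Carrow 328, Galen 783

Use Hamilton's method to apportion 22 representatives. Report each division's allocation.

Farrow 6, Carrow 5, Galen 11

Total 1536; standard divisor 1536/22 ≈ 69.818.
Standard quotas: Farrow 6.087, Carrow 4.698, Galen 11.215.
Lower quotas: Farrow 6, Carrow 4, Galen 11 (sum 21, leaving 1 seat).
Remainders in descending order: Carrow 0.698, Galen 0.215, Farrow 0.087.
Largest remainder: Carrow receives the extra seat.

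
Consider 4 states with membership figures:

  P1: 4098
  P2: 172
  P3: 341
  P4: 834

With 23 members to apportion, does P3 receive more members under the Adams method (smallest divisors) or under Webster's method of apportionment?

Adams

Adams: P1 16, P2 1, P3 2, P4 4.
Webster: P1 17, P2 1, P3 1, P4 4.
P3 gets 2 under Adams and 1 under Webster.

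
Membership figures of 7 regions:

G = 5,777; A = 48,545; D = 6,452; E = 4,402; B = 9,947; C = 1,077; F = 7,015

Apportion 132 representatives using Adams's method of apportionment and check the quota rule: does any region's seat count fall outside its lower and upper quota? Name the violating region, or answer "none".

A

Standard quotas: G 9.164, A 77.005, D 10.235, E 6.983, B 15.778, C 1.708, F 11.128.
Adams allocation: G 9, A 76, D 11, E 7, B 16, C 2, F 11.
A has quota 77.005 (lower 77, upper 78) but receives 76 — outside the quota interval.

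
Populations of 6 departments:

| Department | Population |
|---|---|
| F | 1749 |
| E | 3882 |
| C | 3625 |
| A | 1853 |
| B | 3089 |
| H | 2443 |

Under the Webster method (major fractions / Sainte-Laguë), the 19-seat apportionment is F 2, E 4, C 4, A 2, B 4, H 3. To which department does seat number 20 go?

E

Priority for the next seat is population ÷ (current seats + 0.5).
Priorities: F 699.600, E 862.667, C 805.556, A 741.200, B 686.444, H 698.000.
Highest priority: E.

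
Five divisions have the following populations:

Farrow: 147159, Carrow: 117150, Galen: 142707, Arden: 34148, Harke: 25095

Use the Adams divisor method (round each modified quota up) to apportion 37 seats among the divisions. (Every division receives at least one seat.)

Standard divisor 466259/37 ≈ 12601.595; standard quotas: Farrow 11.678, Carrow 9.296, Galen 11.325, Arden 2.710, Harke 1.991.
Rounding up gives 12, 10, 12, 3, 2 = 39 seats, so the divisor must be adjusted.
With modified divisor 13200: modified quotas Farrow 11.148, Carrow 8.875, Galen 10.811, Arden 2.587, Harke 1.901.
Rounding up: Farrow 12, Carrow 9, Galen 11, Arden 3, Harke 2 (total 37).

Farrow 12, Carrow 9, Galen 11, Arden 3, Harke 2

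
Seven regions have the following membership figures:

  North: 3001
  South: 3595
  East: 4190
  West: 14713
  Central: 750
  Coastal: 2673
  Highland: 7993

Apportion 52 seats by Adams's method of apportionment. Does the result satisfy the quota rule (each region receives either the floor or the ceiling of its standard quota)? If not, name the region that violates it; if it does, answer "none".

Standard quotas: North 4.227, South 5.064, East 5.902, West 20.725, Central 1.056, Coastal 3.765, Highland 11.259.
Adams allocation: North 5, South 5, East 6, West 20, Central 1, Coastal 4, Highland 11.
Every allocation lies between the lower and upper quota.

none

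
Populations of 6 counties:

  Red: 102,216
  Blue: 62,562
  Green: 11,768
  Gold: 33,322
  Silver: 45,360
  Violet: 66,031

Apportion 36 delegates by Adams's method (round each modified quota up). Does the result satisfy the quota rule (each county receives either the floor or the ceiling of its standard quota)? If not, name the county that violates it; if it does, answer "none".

Standard quotas: Red 11.454, Blue 7.011, Green 1.319, Gold 3.734, Silver 5.083, Violet 7.399.
Adams allocation: Red 11, Blue 7, Green 2, Gold 4, Silver 5, Violet 7.
Every allocation lies between the lower and upper quota.

none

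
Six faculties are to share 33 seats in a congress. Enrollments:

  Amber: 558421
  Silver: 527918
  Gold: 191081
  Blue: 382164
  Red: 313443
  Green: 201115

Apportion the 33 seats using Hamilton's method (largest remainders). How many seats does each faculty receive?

Standard divisor: 2174142 ÷ 33 ≈ 65883.091.
Standard quotas: Amber 8.4759, Silver 8.0130, Gold 2.9003, Blue 5.8006, Red 4.7576, Green 3.0526.
Lower quotas: Amber 8, Silver 8, Gold 2, Blue 5, Red 4, Green 3 (sum 30, leaving 3 seats).
Remainders in descending order: Gold 0.9003, Blue 0.8006, Red 0.7576, Amber 0.4759, Green 0.0526, Silver 0.0130.
The surplus seats go to Gold, Blue, Red.

Amber: 8, Silver: 8, Gold: 3, Blue: 6, Red: 5, Green: 3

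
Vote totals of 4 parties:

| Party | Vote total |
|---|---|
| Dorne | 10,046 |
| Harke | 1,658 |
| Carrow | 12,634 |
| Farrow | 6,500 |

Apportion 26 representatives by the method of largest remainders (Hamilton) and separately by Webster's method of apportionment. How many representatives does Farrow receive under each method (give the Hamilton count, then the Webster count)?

6 and 5

Hamilton: Dorne 8, Harke 1, Carrow 11, Farrow 6.
Webster: Dorne 9, Harke 1, Carrow 11, Farrow 5.
Farrow gets 6 under Hamilton and 5 under Webster.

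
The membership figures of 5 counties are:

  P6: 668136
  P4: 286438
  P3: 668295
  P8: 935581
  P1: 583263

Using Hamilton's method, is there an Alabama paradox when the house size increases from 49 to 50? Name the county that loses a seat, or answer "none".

At 49 seats: P6 10, P4 5, P3 10, P8 15, P1 9.
At 50 seats: P6 11, P4 4, P3 11, P8 15, P1 9.
P4 drops from 5 to 4.

P4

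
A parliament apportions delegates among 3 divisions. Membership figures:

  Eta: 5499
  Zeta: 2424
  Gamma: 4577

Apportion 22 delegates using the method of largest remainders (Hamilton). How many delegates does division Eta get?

10

Total 12500; standard divisor 12500/22 ≈ 568.182.
Standard quotas: Eta 9.6782, Zeta 4.2662, Gamma 8.0555.
Lower quotas: Eta 9, Zeta 4, Gamma 8 (sum 21, leaving 1 seat).
Remainders in descending order: Eta 0.6782, Zeta 0.2662, Gamma 0.0555.
Largest remainder: Eta receives the extra seat.
Eta receives 10.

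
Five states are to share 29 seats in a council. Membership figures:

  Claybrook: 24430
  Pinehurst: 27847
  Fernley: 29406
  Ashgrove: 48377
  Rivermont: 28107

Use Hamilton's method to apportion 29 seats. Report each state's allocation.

Total 158167; standard divisor 158167/29 ≈ 5454.034.
Standard quotas: Claybrook 4.4793, Pinehurst 5.1058, Fernley 5.3916, Ashgrove 8.8699, Rivermont 5.1534.
Lower quotas: Claybrook 4, Pinehurst 5, Fernley 5, Ashgrove 8, Rivermont 5 (sum 27, leaving 2 seats).
Remainders in descending order: Ashgrove 0.8699, Claybrook 0.4793, Fernley 0.3916, Rivermont 0.1534, Pinehurst 0.1058.
The surplus seats go to Ashgrove, Claybrook.

Claybrook 5, Pinehurst 5, Fernley 5, Ashgrove 9, Rivermont 5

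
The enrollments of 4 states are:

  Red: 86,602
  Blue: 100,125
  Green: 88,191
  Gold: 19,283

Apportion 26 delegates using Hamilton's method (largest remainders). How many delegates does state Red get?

7

Total 294201; standard divisor 294201/26 ≈ 11315.423.
Standard quotas: Red 7.6534, Blue 8.8485, Green 7.7939, Gold 1.7041.
Lower quotas: Red 7, Blue 8, Green 7, Gold 1 (sum 23, leaving 3 seats).
Remainders in descending order: Blue 0.8485, Green 0.7939, Gold 0.7041, Red 0.6534.
The surplus seats go to Blue, Green, Gold.
Red receives 7.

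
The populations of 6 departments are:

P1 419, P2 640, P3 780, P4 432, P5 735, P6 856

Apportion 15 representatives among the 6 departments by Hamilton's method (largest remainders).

Total 3862; standard divisor 3862/15 ≈ 257.467.
Standard quotas: P1 1.627, P2 2.486, P3 3.030, P4 1.678, P5 2.855, P6 3.325.
Lower quotas: P1 1, P2 2, P3 3, P4 1, P5 2, P6 3 (sum 12, leaving 3 seats).
Remainders in descending order: P5 0.855, P4 0.678, P1 0.627, P2 0.486, P6 0.325, P3 0.030.
Largest remainders: P5, P4, P1 receive the extra seats.

P1=2, P2=2, P3=3, P4=2, P5=3, P6=3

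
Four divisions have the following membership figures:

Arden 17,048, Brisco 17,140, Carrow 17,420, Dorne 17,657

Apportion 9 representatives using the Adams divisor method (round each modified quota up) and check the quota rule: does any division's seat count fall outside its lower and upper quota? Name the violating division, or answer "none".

Standard quotas: Arden 2.215, Brisco 2.227, Carrow 2.263, Dorne 2.294.
Adams allocation: Arden 2, Brisco 2, Carrow 2, Dorne 3.
Every allocation lies between the lower and upper quota.

none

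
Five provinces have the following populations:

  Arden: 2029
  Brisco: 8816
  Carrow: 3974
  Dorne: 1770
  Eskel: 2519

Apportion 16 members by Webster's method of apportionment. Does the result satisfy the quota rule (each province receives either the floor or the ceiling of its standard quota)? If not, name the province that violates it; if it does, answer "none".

Standard quotas: Arden 1.699, Brisco 7.382, Carrow 3.328, Dorne 1.482, Eskel 2.109.
Webster allocation: Arden 2, Brisco 7, Carrow 3, Dorne 2, Eskel 2.
Every allocation lies between the lower and upper quota.

none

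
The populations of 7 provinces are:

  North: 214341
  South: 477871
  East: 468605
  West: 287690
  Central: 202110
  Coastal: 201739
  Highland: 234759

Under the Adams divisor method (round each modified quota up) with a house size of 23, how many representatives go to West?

Standard divisor 2087115/23 ≈ 90744.13; standard quotas: North 2.362, South 5.266, East 5.164, West 3.170, Central 2.227, Coastal 2.223, Highland 2.587.
Rounding up gives 3, 6, 6, 4, 3, 3, 3 = 28 seats, so the divisor must be adjusted.
With modified divisor 104100: modified quotas North 2.059, South 4.590, East 4.501, West 2.764, Central 1.941, Coastal 1.938, Highland 2.255.
Rounding up: North 3, South 5, East 5, West 3, Central 2, Coastal 2, Highland 3 (total 23).
West receives 3.

3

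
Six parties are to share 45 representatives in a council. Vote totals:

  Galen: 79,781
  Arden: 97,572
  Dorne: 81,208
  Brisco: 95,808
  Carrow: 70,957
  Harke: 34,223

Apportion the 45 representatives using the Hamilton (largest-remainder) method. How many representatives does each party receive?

The standard divisor is 459549/45 ≈ 10212.2.
Standard quotas: Galen 7.8123, Arden 9.5545, Dorne 7.9521, Brisco 9.3817, Carrow 6.9483, Harke 3.3512.
Lower quotas: Galen 7, Arden 9, Dorne 7, Brisco 9, Carrow 6, Harke 3 (sum 41, leaving 4 seats).
Remainders in descending order: Dorne 0.9521, Carrow 0.9483, Galen 0.8123, Arden 0.5545, Brisco 0.3817, Harke 0.3512.
The surplus seats go to Dorne, Carrow, Galen, Arden.

Galen 8, Arden 10, Dorne 8, Brisco 9, Carrow 7, Harke 3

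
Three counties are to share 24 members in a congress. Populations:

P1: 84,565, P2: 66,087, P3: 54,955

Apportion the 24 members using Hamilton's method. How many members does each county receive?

P1=10, P2=8, P3=6

Total 205607; standard divisor 205607/24 ≈ 8566.958.
Standard quotas: P1 9.8711, P2 7.7142, P3 6.4148.
Lower quotas: P1 9, P2 7, P3 6 (sum 22, leaving 2 seats).
Remainders in descending order: P1 0.8711, P2 0.7142, P3 0.4148.
The surplus seats go to P1, P2.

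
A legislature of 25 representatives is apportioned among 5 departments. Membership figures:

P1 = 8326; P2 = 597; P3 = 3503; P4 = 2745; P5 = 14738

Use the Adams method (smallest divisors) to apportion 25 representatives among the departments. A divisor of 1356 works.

P1: 7, P2: 1, P3: 3, P4: 3, P5: 11

With modified divisor 1356: modified quotas P1 6.140, P2 0.440, P3 2.583, P4 2.024, P5 10.869.
Rounding up: P1 7, P2 1, P3 3, P4 3, P5 11 (total 25).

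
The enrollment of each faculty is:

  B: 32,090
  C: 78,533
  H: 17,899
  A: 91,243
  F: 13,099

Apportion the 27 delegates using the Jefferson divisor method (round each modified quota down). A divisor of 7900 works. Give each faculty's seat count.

B 4, C 9, H 2, A 11, F 1

With modified divisor 7900: modified quotas B 4.062, C 9.941, H 2.266, A 11.550, F 1.658.
Rounding down: B 4, C 9, H 2, A 11, F 1 (total 27).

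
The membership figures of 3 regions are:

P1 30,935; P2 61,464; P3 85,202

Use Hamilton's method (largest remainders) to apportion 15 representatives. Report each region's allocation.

P1=3; P2=5; P3=7

The standard divisor is 177601/15 ≈ 11840.067.
Standard quotas: P1 2.6127, P2 5.1912, P3 7.1961.
Lower quotas: P1 2, P2 5, P3 7 (sum 14, leaving 1 seat).
Remainders in descending order: P1 0.6127, P3 0.1961, P2 0.1912.
The surplus seat goes to P1.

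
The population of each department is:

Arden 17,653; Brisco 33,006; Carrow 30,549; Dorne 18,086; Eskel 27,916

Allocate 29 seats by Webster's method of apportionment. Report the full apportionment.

Standard divisor 127210/29 ≈ 4386.552; standard quotas: Arden 4.024, Brisco 7.524, Carrow 6.964, Dorne 4.123, Eskel 6.364.
Rounding to the nearest integer gives Arden 4, Brisco 8, Carrow 7, Dorne 4, Eskel 6 — total 29, matching the house size, so no adjustment is needed.

Arden: 4, Brisco: 8, Carrow: 7, Dorne: 4, Eskel: 6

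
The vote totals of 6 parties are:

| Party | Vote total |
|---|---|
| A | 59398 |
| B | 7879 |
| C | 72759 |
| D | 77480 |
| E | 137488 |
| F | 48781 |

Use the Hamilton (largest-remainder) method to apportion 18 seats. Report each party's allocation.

Standard divisor: 403785 ÷ 18 ≈ 22432.5.
Standard quotas: A 2.6479, B 0.3512, C 3.2435, D 3.4539, E 6.1290, F 2.1746.
Lower quotas: A 2, B 0, C 3, D 3, E 6, F 2 (sum 16, leaving 2 seats).
Remainders in descending order: A 0.6479, D 0.4539, B 0.3512, C 0.2435, F 0.1746, E 0.1290.
The surplus seats go to A, D.

A 3, B 0, C 3, D 4, E 6, F 2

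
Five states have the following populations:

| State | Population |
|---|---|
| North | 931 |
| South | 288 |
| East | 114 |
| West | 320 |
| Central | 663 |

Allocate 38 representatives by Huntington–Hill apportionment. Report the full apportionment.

North 15, South 5, East 2, West 5, Central 11

With divisor 62: modified quotas North 15.016, South 4.645, East 1.839, West 5.161, Central 10.694.
Geometric-mean thresholds: North √(15·16)=15.492, South √(4·5)=4.472, East √(1·2)=1.414, West √(5·6)=5.477, Central √(10·11)=10.488.
Each quota rounded against its threshold gives North 15, South 5, East 2, West 5, Central 11 (total 38).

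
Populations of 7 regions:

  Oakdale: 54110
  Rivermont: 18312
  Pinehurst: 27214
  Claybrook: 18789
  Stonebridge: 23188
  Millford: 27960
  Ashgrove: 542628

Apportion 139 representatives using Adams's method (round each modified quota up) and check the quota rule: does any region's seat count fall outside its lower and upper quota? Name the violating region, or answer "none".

Ashgrove

Standard quotas: Oakdale 10.561, Rivermont 3.574, Pinehurst 5.311, Claybrook 3.667, Stonebridge 4.526, Millford 5.457, Ashgrove 105.905.
Adams allocation: Oakdale 11, Rivermont 4, Pinehurst 6, Claybrook 4, Stonebridge 5, Millford 6, Ashgrove 103.
Ashgrove has quota 105.905 (lower 105, upper 106) but receives 103 — outside the quota interval.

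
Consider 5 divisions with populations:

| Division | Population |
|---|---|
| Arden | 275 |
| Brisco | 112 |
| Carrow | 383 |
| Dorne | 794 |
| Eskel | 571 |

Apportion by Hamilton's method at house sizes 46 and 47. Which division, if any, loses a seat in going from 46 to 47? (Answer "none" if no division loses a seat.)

At 46 seats: Arden 6, Brisco 3, Carrow 8, Dorne 17, Eskel 12.
At 47 seats: Arden 6, Brisco 2, Carrow 8, Dorne 18, Eskel 13.
Brisco drops from 3 to 2.

Brisco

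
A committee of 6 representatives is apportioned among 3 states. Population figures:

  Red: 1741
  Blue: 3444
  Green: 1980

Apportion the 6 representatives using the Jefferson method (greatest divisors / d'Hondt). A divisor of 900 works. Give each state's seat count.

Red=1, Blue=3, Green=2

With modified divisor 900: modified quotas Red 1.934, Blue 3.827, Green 2.200.
Rounding down: Red 1, Blue 3, Green 2 (total 6).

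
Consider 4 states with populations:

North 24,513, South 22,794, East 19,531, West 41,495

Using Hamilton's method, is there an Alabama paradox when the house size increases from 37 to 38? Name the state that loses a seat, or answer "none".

At 37 seats: North 8, South 8, East 7, West 14.
At 38 seats: North 9, South 8, East 7, West 14.
No state's allocation decreased.

none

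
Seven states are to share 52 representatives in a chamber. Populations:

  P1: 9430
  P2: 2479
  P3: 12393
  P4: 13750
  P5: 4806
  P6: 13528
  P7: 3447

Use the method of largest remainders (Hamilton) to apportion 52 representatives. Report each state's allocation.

The standard divisor is 59833/52 ≈ 1150.635.
Standard quotas: P1 8.1955, P2 2.1545, P3 10.7706, P4 11.9499, P5 4.1768, P6 11.7570, P7 2.9957.
Lower quotas: P1 8, P2 2, P3 10, P4 11, P5 4, P6 11, P7 2 (sum 48, leaving 4 seats).
Remainders in descending order: P7 0.9957, P4 0.9499, P3 0.7706, P6 0.7570, P1 0.1955, P5 0.1768, P2 0.1545.
The surplus seats go to P7, P4, P3, P6.

P1: 8; P2: 2; P3: 11; P4: 12; P5: 4; P6: 12; P7: 3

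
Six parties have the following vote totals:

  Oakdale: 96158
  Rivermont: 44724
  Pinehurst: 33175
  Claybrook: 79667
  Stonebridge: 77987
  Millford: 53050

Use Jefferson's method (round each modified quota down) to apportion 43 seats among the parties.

Oakdale 11; Rivermont 5; Pinehurst 3; Claybrook 9; Stonebridge 9; Millford 6

Standard divisor 384761/43 ≈ 8947.93; standard quotas: Oakdale 10.746, Rivermont 4.998, Pinehurst 3.708, Claybrook 8.903, Stonebridge 8.716, Millford 5.929.
Rounding down gives 10, 4, 3, 8, 8, 5 = 38 seats, so the divisor must be adjusted.
With modified divisor 8500: modified quotas Oakdale 11.313, Rivermont 5.262, Pinehurst 3.903, Claybrook 9.373, Stonebridge 9.175, Millford 6.241.
Rounding down: Oakdale 11, Rivermont 5, Pinehurst 3, Claybrook 9, Stonebridge 9, Millford 6 (total 43).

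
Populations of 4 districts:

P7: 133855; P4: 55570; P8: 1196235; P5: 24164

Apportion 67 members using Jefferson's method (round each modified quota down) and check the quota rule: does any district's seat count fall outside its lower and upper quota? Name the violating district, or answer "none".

Standard quotas: P7 6.361, P4 2.641, P8 56.849, P5 1.148.
Jefferson allocation: P7 6, P4 2, P8 58, P5 1.
P8 has quota 56.849 (lower 56, upper 57) but receives 58 — outside the quota interval.

P8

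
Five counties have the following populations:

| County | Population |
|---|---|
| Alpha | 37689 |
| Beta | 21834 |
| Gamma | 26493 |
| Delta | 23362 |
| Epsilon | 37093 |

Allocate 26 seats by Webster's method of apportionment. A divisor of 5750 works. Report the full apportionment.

Alpha 7, Beta 4, Gamma 5, Delta 4, Epsilon 6

With modified divisor 5750: modified quotas Alpha 6.555, Beta 3.797, Gamma 4.607, Delta 4.063, Epsilon 6.451.
Rounding to the nearest integer: Alpha 7, Beta 4, Gamma 5, Delta 4, Epsilon 6 (total 26).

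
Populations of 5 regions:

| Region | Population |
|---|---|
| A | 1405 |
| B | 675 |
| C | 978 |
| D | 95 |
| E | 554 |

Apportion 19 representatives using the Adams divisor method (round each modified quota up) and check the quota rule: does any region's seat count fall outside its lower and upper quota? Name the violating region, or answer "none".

none

Standard quotas: A 7.201, B 3.460, C 5.013, D 0.487, E 2.839.
Adams allocation: A 7, B 3, C 5, D 1, E 3.
Every allocation lies between the lower and upper quota.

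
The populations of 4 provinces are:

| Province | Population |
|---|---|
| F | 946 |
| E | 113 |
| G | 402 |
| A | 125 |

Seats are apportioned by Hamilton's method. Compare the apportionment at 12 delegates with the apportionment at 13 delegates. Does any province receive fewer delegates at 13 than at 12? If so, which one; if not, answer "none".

none

At 12 seats: F 7, E 1, G 3, A 1.
At 13 seats: F 8, E 1, G 3, A 1.
No province's allocation decreased.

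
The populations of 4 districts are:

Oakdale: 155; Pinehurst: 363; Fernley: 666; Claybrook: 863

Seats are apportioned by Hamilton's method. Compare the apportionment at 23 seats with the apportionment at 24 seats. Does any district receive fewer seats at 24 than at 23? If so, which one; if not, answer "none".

At 23 seats: Oakdale 2, Pinehurst 4, Fernley 7, Claybrook 10.
At 24 seats: Oakdale 2, Pinehurst 4, Fernley 8, Claybrook 10.
No district's allocation decreased.

none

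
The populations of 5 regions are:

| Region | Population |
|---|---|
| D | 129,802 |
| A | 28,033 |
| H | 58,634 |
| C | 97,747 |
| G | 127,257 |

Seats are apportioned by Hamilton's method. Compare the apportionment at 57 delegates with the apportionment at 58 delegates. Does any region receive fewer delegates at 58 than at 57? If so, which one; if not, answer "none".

At 57 seats: D 17, A 4, H 7, C 13, G 16.
At 58 seats: D 17, A 3, H 8, C 13, G 17.
A drops from 4 to 3.

A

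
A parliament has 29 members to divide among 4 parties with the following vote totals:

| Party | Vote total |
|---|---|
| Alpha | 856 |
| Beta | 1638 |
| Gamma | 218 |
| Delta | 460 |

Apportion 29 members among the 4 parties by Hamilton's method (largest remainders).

Total 3172; standard divisor 3172/29 ≈ 109.379.
Standard quotas: Alpha 7.826, Beta 14.975, Gamma 1.993, Delta 4.206.
Lower quotas: Alpha 7, Beta 14, Gamma 1, Delta 4 (sum 26, leaving 3 seats).
Remainders in descending order: Gamma 0.993, Beta 0.975, Alpha 0.826, Delta 0.206.
Largest remainders: Gamma, Beta, Alpha receive the extra seats.

Alpha: 8, Beta: 15, Gamma: 2, Delta: 4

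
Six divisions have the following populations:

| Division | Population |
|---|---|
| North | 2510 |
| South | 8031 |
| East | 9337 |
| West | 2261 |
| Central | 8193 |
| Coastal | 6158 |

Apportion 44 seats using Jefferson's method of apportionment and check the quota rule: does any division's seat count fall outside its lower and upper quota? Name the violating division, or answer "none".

Standard quotas: North 3.027, South 9.684, East 11.259, West 2.726, Central 9.879, Coastal 7.425.
Jefferson allocation: North 3, South 10, East 12, West 2, Central 10, Coastal 7.
Every allocation lies between the lower and upper quota.

none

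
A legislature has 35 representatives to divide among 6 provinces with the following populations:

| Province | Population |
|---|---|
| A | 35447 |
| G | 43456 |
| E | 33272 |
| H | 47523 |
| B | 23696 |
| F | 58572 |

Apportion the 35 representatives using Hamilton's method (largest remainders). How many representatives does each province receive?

A 5; G 6; E 5; H 7; B 3; F 9

Standard divisor: 241966 ÷ 35 ≈ 6913.314.
Standard quotas: A 5.1274, G 6.2858, E 4.8127, H 6.8741, B 3.4276, F 8.4723.
Lower quotas: A 5, G 6, E 4, H 6, B 3, F 8 (sum 32, leaving 3 seats).
Remainders in descending order: H 0.8741, E 0.8127, F 0.4723, B 0.4276, G 0.2858, A 0.1274.
The surplus seats go to H, E, F.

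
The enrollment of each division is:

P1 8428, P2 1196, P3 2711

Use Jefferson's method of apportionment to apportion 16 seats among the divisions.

P1: 12, P2: 1, P3: 3

Standard divisor 12335/16 ≈ 770.938; standard quotas: P1 10.932, P2 1.551, P3 3.516.
Rounding down gives 10, 1, 3 = 14 seats, so the divisor must be adjusted.
With modified divisor 700: modified quotas P1 12.040, P2 1.709, P3 3.873.
Rounding down: P1 12, P2 1, P3 3 (total 16).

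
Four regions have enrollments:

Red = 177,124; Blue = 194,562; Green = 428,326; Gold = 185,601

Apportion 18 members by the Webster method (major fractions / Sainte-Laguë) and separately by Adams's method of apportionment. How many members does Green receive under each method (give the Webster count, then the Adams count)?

Webster: Red 3, Blue 4, Green 8, Gold 3.
Adams: Red 3, Blue 4, Green 7, Gold 4.
Green gets 8 under Webster and 7 under Adams.

8 and 7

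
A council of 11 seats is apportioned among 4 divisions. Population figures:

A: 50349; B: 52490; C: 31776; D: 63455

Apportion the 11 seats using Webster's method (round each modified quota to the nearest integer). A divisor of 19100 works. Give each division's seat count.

With modified divisor 19100: modified quotas A 2.636, B 2.748, C 1.664, D 3.322.
Rounding to the nearest integer: A 3, B 3, C 2, D 3 (total 11).

A: 3, B: 3, C: 2, D: 3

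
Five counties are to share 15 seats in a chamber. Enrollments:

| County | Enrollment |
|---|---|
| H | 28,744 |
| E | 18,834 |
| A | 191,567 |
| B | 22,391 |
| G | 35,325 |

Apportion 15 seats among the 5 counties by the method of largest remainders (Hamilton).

Standard divisor: 296861 ÷ 15 ≈ 19790.733.
Standard quotas: H 1.4524, E 0.9517, A 9.6796, B 1.1314, G 1.7849.
Lower quotas: H 1, E 0, A 9, B 1, G 1 (sum 12, leaving 3 seats).
Remainders in descending order: E 0.9517, G 0.7849, A 0.6796, H 0.4524, B 0.1314.
The surplus seats go to E, G, A.

H 1, E 1, A 10, B 1, G 2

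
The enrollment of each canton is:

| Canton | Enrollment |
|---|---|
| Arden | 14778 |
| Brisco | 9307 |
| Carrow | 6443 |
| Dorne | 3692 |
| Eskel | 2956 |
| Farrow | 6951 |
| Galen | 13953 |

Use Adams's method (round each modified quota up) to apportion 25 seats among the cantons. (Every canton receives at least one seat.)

Arden 6, Brisco 4, Carrow 3, Dorne 2, Eskel 2, Farrow 3, Galen 5

Standard divisor 58080/25 ≈ 2323.2; standard quotas: Arden 6.361, Brisco 4.006, Carrow 2.773, Dorne 1.589, Eskel 1.272, Farrow 2.992, Galen 6.006.
Rounding up gives 7, 5, 3, 2, 2, 3, 7 = 29 seats, so the divisor must be adjusted.
With modified divisor 2870: modified quotas Arden 5.149, Brisco 3.243, Carrow 2.245, Dorne 1.286, Eskel 1.030, Farrow 2.422, Galen 4.862.
Rounding up: Arden 6, Brisco 4, Carrow 3, Dorne 2, Eskel 2, Farrow 3, Galen 5 (total 25).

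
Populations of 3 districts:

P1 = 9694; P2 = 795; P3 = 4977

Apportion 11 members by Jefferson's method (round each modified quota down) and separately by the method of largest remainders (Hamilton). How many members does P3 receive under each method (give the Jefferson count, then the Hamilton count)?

Jefferson: P1 7, P2 0, P3 4.
Hamilton: P1 7, P2 1, P3 3.
P3 gets 4 under Jefferson and 3 under Hamilton.

4 and 3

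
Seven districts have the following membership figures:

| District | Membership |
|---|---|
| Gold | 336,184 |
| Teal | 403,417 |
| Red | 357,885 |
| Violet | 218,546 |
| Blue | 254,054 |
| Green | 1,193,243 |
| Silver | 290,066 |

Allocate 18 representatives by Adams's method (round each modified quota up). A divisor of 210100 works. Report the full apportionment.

With modified divisor 210100: modified quotas Gold 1.600, Teal 1.920, Red 1.703, Violet 1.040, Blue 1.209, Green 5.679, Silver 1.381.
Rounding up: Gold 2, Teal 2, Red 2, Violet 2, Blue 2, Green 6, Silver 2 (total 18).

Gold 2, Teal 2, Red 2, Violet 2, Blue 2, Green 6, Silver 2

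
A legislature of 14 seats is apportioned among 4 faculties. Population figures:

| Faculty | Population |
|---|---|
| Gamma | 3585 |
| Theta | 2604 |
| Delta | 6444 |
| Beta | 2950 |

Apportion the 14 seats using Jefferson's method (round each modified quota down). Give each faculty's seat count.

Standard divisor 15583/14 ≈ 1113.071; standard quotas: Gamma 3.221, Theta 2.339, Delta 5.789, Beta 2.650.
Rounding down gives 3, 2, 5, 2 = 12 seats, so the divisor must be adjusted.
With modified divisor 950: modified quotas Gamma 3.774, Theta 2.741, Delta 6.783, Beta 3.105.
Rounding down: Gamma 3, Theta 2, Delta 6, Beta 3 (total 14).

Gamma 3, Theta 2, Delta 6, Beta 3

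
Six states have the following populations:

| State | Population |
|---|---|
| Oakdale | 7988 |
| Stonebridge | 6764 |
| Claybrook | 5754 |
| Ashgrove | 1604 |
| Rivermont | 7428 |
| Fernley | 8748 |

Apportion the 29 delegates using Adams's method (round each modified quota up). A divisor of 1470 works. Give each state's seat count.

With modified divisor 1470: modified quotas Oakdale 5.434, Stonebridge 4.601, Claybrook 3.914, Ashgrove 1.091, Rivermont 5.053, Fernley 5.951.
Rounding up: Oakdale 6, Stonebridge 5, Claybrook 4, Ashgrove 2, Rivermont 6, Fernley 6 (total 29).

Oakdale=6; Stonebridge=5; Claybrook=4; Ashgrove=2; Rivermont=6; Fernley=6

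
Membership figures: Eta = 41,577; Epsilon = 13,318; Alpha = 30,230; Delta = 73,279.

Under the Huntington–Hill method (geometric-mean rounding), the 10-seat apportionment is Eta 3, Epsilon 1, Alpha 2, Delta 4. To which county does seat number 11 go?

Priority for the next seat is population ÷ (√(s·(s+1))).
Priorities: Eta 12002.246, Epsilon 9417.248, Alpha 12341.346, Delta 16385.683.
Highest priority: Delta.

Delta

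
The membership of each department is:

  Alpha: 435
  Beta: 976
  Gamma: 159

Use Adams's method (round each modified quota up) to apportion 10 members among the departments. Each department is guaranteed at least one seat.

Alpha 3, Beta 6, Gamma 1

Standard divisor 1570/10 ≈ 157; standard quotas: Alpha 2.771, Beta 6.217, Gamma 1.013.
Rounding up gives 3, 7, 2 = 12 seats, so the divisor must be adjusted.
With modified divisor 180: modified quotas Alpha 2.417, Beta 5.422, Gamma 0.883.
Rounding up: Alpha 3, Beta 6, Gamma 1 (total 10).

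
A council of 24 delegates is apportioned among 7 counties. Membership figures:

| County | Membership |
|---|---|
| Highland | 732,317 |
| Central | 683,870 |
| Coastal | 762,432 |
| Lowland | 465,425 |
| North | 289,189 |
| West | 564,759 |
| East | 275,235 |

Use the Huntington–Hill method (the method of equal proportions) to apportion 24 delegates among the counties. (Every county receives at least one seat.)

Highland: 5, Central: 4, Coastal: 5, Lowland: 3, North: 2, West: 3, East: 2

With divisor 163391: modified quotas Highland 4.482, Central 4.185, Coastal 4.666, Lowland 2.849, North 1.770, West 3.456, East 1.685.
Geometric-mean thresholds: Highland √(4·5)=4.472, Central √(4·5)=4.472, Coastal √(4·5)=4.472, Lowland √(2·3)=2.449, North √(1·2)=1.414, West √(3·4)=3.464, East √(1·2)=1.414.
Each quota rounded against its threshold gives Highland 5, Central 4, Coastal 5, Lowland 3, North 2, West 3, East 2 (total 24).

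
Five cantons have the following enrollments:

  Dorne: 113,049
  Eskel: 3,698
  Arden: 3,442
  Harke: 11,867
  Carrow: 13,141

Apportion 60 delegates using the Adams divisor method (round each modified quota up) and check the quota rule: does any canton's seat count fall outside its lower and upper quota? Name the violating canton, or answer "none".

Standard quotas: Dorne 46.715, Eskel 1.528, Arden 1.422, Harke 4.904, Carrow 5.430.
Adams allocation: Dorne 45, Eskel 2, Arden 2, Harke 5, Carrow 6.
Dorne has quota 46.715 (lower 46, upper 47) but receives 45 — outside the quota interval.

Dorne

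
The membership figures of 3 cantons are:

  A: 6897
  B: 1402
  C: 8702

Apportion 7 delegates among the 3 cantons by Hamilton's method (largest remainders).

A 3, B 0, C 4

Total 17001; standard divisor 17001/7 ≈ 2428.714.
Standard quotas: A 2.8398, B 0.5773, C 3.5830.
Lower quotas: A 2, B 0, C 3 (sum 5, leaving 2 seats).
Remainders in descending order: A 0.8398, C 0.5830, B 0.5773.
Largest remainders: A, C receive the extra seats.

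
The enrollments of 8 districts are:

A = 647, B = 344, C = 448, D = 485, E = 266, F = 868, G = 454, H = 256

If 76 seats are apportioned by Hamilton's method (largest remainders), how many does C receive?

9

The standard divisor is 3768/76 ≈ 49.579.
Standard quotas: A 13.050, B 6.938, C 9.036, D 9.782, E 5.365, F 17.507, G 9.157, H 5.163.
Lower quotas: A 13, B 6, C 9, D 9, E 5, F 17, G 9, H 5 (sum 73, leaving 3 seats).
Remainders in descending order: B 0.938, D 0.782, F 0.507, E 0.365, H 0.163, G 0.157, A 0.050, C 0.036.
The surplus seats go to B, D, F.
C receives 9.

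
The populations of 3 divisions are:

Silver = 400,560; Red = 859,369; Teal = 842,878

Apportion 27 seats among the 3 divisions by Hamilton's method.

Silver 5, Red 11, Teal 11

Total 2102807; standard divisor 2102807/27 ≈ 77881.741.
Standard quotas: Silver 5.1432, Red 11.0343, Teal 10.8225.
Lower quotas: Silver 5, Red 11, Teal 10 (sum 26, leaving 1 seat).
Remainders in descending order: Teal 0.8225, Silver 0.1432, Red 0.0343.
The surplus seat goes to Teal.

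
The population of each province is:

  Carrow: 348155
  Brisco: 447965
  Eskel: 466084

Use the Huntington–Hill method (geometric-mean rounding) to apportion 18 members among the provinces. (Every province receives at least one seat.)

With divisor 70520: modified quotas Carrow 4.937, Brisco 6.352, Eskel 6.609.
Geometric-mean thresholds: Carrow √(4·5)=4.472, Brisco √(6·7)=6.481, Eskel √(6·7)=6.481.
Each quota rounded against its threshold gives Carrow 5, Brisco 6, Eskel 7 (total 18).

Carrow 5, Brisco 6, Eskel 7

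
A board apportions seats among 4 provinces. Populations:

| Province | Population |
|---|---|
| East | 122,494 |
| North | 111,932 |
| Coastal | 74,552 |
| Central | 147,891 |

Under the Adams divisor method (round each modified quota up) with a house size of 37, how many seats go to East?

10

Standard divisor 456869/37 ≈ 12347.811; standard quotas: East 9.920, North 9.065, Coastal 6.038, Central 11.977.
Rounding up gives 10, 10, 7, 12 = 39 seats, so the divisor must be adjusted.
With modified divisor 12900: modified quotas East 9.496, North 8.677, Coastal 5.779, Central 11.464.
Rounding up: East 10, North 9, Coastal 6, Central 12 (total 37).
East receives 10.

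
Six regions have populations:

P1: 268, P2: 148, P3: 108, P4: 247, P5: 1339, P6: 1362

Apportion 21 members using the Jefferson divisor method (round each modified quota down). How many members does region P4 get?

1

Standard divisor 3472/21 ≈ 165.333; standard quotas: P1 1.621, P2 0.895, P3 0.653, P4 1.494, P5 8.099, P6 8.238.
Rounding down gives 1, 0, 0, 1, 8, 8 = 18 seats, so the divisor must be adjusted.
With modified divisor 140: modified quotas P1 1.914, P2 1.057, P3 0.771, P4 1.764, P5 9.564, P6 9.729.
Rounding down: P1 1, P2 1, P3 0, P4 1, P5 9, P6 9 (total 21).
P4 receives 1.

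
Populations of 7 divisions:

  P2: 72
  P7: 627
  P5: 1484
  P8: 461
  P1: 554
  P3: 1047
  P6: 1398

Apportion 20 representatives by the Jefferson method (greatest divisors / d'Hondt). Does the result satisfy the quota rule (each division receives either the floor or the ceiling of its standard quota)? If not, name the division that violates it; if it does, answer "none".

none

Standard quotas: P2 0.255, P7 2.222, P5 5.260, P8 1.634, P1 1.963, P3 3.711, P6 4.955.
Jefferson allocation: P2 0, P7 2, P5 6, P8 1, P1 2, P3 4, P6 5.
Every allocation lies between the lower and upper quota.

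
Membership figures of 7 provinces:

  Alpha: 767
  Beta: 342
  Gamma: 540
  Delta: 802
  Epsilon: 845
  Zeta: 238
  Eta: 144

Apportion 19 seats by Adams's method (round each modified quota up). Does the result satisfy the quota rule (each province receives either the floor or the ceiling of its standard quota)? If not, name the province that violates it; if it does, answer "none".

Standard quotas: Alpha 3.962, Beta 1.767, Gamma 2.790, Delta 4.143, Epsilon 4.365, Zeta 1.229, Eta 0.744.
Adams allocation: Alpha 4, Beta 2, Gamma 3, Delta 4, Epsilon 4, Zeta 1, Eta 1.
Every allocation lies between the lower and upper quota.

none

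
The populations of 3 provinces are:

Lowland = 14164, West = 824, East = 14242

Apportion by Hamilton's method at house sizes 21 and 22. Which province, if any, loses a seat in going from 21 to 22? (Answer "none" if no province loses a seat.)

At 21 seats: Lowland 10, West 1, East 10.
At 22 seats: Lowland 11, West 0, East 11.
West drops from 1 to 0.

West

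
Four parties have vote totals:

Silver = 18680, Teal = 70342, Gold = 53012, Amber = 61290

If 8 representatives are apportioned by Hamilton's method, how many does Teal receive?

The standard divisor is 203324/8 ≈ 25415.5.
Standard quotas: Silver 0.7350, Teal 2.7677, Gold 2.0858, Amber 2.4115.
Lower quotas: Silver 0, Teal 2, Gold 2, Amber 2 (sum 6, leaving 2 seats).
Remainders in descending order: Teal 0.7677, Silver 0.7350, Amber 0.4115, Gold 0.0858.
Largest remainders: Teal, Silver receive the extra seats.
Teal receives 3.

3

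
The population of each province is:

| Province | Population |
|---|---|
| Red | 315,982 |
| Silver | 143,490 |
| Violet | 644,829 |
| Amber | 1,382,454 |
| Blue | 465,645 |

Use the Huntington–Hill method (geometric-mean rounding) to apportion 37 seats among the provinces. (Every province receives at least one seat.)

Red: 4, Silver: 2, Violet: 8, Amber: 17, Blue: 6

With divisor 81427: modified quotas Red 3.881, Silver 1.762, Violet 7.919, Amber 16.978, Blue 5.719.
Geometric-mean thresholds: Red √(3·4)=3.464, Silver √(1·2)=1.414, Violet √(7·8)=7.483, Amber √(16·17)=16.492, Blue √(5·6)=5.477.
Each quota rounded against its threshold gives Red 4, Silver 2, Violet 8, Amber 17, Blue 6 (total 37).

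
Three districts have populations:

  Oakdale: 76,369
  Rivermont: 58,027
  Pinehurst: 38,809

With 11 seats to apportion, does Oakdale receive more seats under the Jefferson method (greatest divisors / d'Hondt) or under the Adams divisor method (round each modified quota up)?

Jefferson: Oakdale 5, Rivermont 4, Pinehurst 2.
Adams: Oakdale 4, Rivermont 4, Pinehurst 3.
Oakdale gets 5 under Jefferson and 4 under Adams.

Jefferson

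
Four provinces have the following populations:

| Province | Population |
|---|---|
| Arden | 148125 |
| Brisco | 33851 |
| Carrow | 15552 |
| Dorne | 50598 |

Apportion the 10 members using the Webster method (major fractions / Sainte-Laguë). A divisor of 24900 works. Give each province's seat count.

Arden 6, Brisco 1, Carrow 1, Dorne 2

With modified divisor 24900: modified quotas Arden 5.949, Brisco 1.359, Carrow 0.625, Dorne 2.032.
Rounding to the nearest integer: Arden 6, Brisco 1, Carrow 1, Dorne 2 (total 10).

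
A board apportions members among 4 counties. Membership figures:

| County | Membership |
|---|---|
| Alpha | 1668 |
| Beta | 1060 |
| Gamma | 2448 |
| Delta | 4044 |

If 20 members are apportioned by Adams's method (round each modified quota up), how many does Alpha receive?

Standard divisor 9220/20 ≈ 461; standard quotas: Alpha 3.618, Beta 2.299, Gamma 5.310, Delta 8.772.
Rounding up gives 4, 3, 6, 9 = 22 seats, so the divisor must be adjusted.
With modified divisor 520: modified quotas Alpha 3.208, Beta 2.038, Gamma 4.708, Delta 7.777.
Rounding up: Alpha 4, Beta 3, Gamma 5, Delta 8 (total 20).
Alpha receives 4.

4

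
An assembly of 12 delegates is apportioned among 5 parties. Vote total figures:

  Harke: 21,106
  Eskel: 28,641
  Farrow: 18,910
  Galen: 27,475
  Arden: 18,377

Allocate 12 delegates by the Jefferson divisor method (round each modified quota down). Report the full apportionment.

Standard divisor 114509/12 ≈ 9542.417; standard quotas: Harke 2.212, Eskel 3.001, Farrow 1.982, Galen 2.879, Arden 1.926.
Rounding down gives 2, 3, 1, 2, 1 = 9 seats, so the divisor must be adjusted.
With modified divisor 8200: modified quotas Harke 2.574, Eskel 3.493, Farrow 2.306, Galen 3.351, Arden 2.241.
Rounding down: Harke 2, Eskel 3, Farrow 2, Galen 3, Arden 2 (total 12).

Harke=2; Eskel=3; Farrow=2; Galen=3; Arden=2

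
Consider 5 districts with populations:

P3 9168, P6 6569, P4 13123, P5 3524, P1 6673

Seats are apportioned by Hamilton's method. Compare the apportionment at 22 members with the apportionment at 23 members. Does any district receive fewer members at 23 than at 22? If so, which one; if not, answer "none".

none

At 22 seats: P3 5, P6 4, P4 7, P5 2, P1 4.
At 23 seats: P3 5, P6 4, P4 8, P5 2, P1 4.
No district's allocation decreased.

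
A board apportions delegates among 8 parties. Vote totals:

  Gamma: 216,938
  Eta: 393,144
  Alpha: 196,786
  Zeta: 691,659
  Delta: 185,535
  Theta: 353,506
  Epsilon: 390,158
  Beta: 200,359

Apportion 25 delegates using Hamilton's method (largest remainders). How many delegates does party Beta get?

The standard divisor is 2628085/25 ≈ 105123.4.
Standard quotas: Gamma 2.0637, Eta 3.7398, Alpha 1.8720, Zeta 6.5795, Delta 1.7649, Theta 3.3628, Epsilon 3.7114, Beta 1.9059.
Lower quotas: Gamma 2, Eta 3, Alpha 1, Zeta 6, Delta 1, Theta 3, Epsilon 3, Beta 1 (sum 20, leaving 5 seats).
Remainders in descending order: Beta 0.9059, Alpha 0.8720, Delta 0.7649, Eta 0.7398, Epsilon 0.7114, Zeta 0.5795, Theta 0.3628, Gamma 0.0637.
Largest remainders: Beta, Alpha, Delta, Eta, Epsilon receive the extra seats.
Beta receives 2.

2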